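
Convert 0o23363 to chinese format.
Convert 0o23363 (octal) → 2×4096 + 3×512 + 3×64 + 6×8 + 3 = 9971 (decimal)
Convert 9971 (decimal) → 9971 = 9×1000 + 9×100 + 7×10 + 1 → 九千九百七十一 (Chinese numeral)
九千九百七十一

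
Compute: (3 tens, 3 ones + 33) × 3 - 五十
Convert 3 tens, 3 ones (place-value notation) → 3×10 + 3 = 33 (decimal)
Convert 五十 (Chinese numeral) → 5×10 = 50 (decimal)
Expression in decimal: (33 + 33) × 3 - 50
Parentheses first: 33 + 33 = 66
Multiply: 66 × 3 = 198
Subtract: 198 - 50 = 148
148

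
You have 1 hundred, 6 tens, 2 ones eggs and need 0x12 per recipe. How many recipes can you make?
Convert 1 hundred, 6 tens, 2 ones (place-value notation) → 1×100 + 6×10 + 2 = 162 (decimal)
Convert 0x12 (hexadecimal) → 1×16 + 2 = 18 (decimal)
Compute 162 ÷ 18 = 9
9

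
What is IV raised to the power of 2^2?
Convert IV (Roman numeral) → 4 (decimal)
Convert 2^2 (power) → 4 (decimal)
Compute 4 ^ 4 = 256
256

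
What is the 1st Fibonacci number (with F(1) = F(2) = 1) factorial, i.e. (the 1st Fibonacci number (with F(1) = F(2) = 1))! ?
Convert the 1st Fibonacci number (with F(1) = F(2) = 1) (Fibonacci index) → 1 (decimal)
Compute 1! = 1
1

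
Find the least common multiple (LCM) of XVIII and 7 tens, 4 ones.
Convert XVIII (Roman numeral) → 10 + 5 + 1 + 1 + 1 = 18 (decimal)
Convert 7 tens, 4 ones (place-value notation) → 7×10 + 4 = 74 (decimal)
Compute lcm(18, 74) = 666
666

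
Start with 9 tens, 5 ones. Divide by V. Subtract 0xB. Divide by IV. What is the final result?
Convert 9 tens, 5 ones (place-value notation) → 9×10 + 5 = 95 (decimal)
Start: 95
Convert V (Roman numeral) → 5 (decimal)
95 ÷ 5 = 19
Convert 0xB (hexadecimal) → 11 (decimal)
19 - 11 = 8
Convert IV (Roman numeral) → 4 (decimal)
8 ÷ 4 = 2
2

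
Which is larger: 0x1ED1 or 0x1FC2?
Convert 0x1ED1 (hexadecimal) → 1×4096 + 14×256 + 13×16 + 1 = 7889 (decimal)
Convert 0x1FC2 (hexadecimal) → 1×4096 + 15×256 + 12×16 + 2 = 8130 (decimal)
Compare 7889 vs 8130: larger = 8130
8130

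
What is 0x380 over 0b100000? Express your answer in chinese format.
Convert 0x380 (hexadecimal) → 3×256 + 8×16 = 896 (decimal)
Convert 0b100000 (binary) → 32 (decimal)
Compute 896 ÷ 32 = 28
Convert 28 (decimal) → 28 = 2×10 + 8 → 二十八 (Chinese numeral)
二十八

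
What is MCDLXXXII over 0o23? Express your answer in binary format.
Convert MCDLXXXII (Roman numeral) → 1000 + 400 + 50 + 10 + 10 + 10 + 1 + 1 = 1482 (decimal)
Convert 0o23 (octal) → 2×8 + 3 = 19 (decimal)
Compute 1482 ÷ 19 = 78
Convert 78 (decimal) → 78 = 64 + 8 + 4 + 2 → 0b1001110 (binary)
0b1001110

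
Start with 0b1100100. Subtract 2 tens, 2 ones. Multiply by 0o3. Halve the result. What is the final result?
Convert 0b1100100 (binary) → 64 + 32 + 4 = 100 (decimal)
Start: 100
Convert 2 tens, 2 ones (place-value notation) → 2×10 + 2 = 22 (decimal)
100 - 22 = 78
Convert 0o3 (octal) → 3 (decimal)
78 × 3 = 234
234 ÷ 2 = 117
117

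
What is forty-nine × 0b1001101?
Convert forty-nine (English words) → 49 (decimal)
Convert 0b1001101 (binary) → 64 + 8 + 4 + 1 = 77 (decimal)
Compute 49 × 77 = 3773
3773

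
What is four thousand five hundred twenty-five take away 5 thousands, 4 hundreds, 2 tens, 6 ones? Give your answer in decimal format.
Convert four thousand five hundred twenty-five (English words) → 4×1000 + 5×100 + 25 = 4525 (decimal)
Convert 5 thousands, 4 hundreds, 2 tens, 6 ones (place-value notation) → 5×1000 + 4×100 + 2×10 + 6 = 5426 (decimal)
Compute 4525 - 5426 = -901
-901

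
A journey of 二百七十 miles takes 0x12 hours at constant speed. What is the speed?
Convert 二百七十 (Chinese numeral) → 2×100 + 7×10 = 270 (decimal)
Convert 0x12 (hexadecimal) → 1×16 + 2 = 18 (decimal)
Compute 270 ÷ 18 = 15
15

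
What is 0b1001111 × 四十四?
Convert 0b1001111 (binary) → 64 + 8 + 4 + 2 + 1 = 79 (decimal)
Convert 四十四 (Chinese numeral) → 4×10 + 4 = 44 (decimal)
Compute 79 × 44 = 3476
3476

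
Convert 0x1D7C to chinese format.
Convert 0x1D7C (hexadecimal) → 1×4096 + 13×256 + 7×16 + 12 = 7548 (decimal)
Convert 7548 (decimal) → 7548 = 7×1000 + 5×100 + 4×10 + 8 → 七千五百四十八 (Chinese numeral)
七千五百四十八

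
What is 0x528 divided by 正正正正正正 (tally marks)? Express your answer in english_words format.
Convert 0x528 (hexadecimal) → 5×256 + 2×16 + 8 = 1320 (decimal)
Convert 正正正正正正 (tally marks) → 5 + 5 + 5 + 5 + 5 + 5 = 30 (decimal)
Compute 1320 ÷ 30 = 44
Convert 44 (decimal) → forty-four (English words)
forty-four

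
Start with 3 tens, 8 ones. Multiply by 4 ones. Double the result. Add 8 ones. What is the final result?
Convert 3 tens, 8 ones (place-value notation) → 3×10 + 8 = 38 (decimal)
Start: 38
Convert 4 ones (place-value notation) → 4 (decimal)
38 × 4 = 152
152 × 2 = 304
Convert 8 ones (place-value notation) → 8 (decimal)
304 + 8 = 312
312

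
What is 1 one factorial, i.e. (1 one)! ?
Convert 1 one (place-value notation) → 1 (decimal)
Compute 1! = 1
1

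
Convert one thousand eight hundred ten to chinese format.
Convert one thousand eight hundred ten (English words) → 1×1000 + 8×100 + 10 = 1810 (decimal)
Convert 1810 (decimal) → 1810 = 1×1000 + 8×100 + 1×10 → 一千八百一十 (Chinese numeral)
一千八百一十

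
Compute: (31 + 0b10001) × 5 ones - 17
Convert 0b10001 (binary) → 16 + 1 = 17 (decimal)
Convert 5 ones (place-value notation) → 5 (decimal)
Expression in decimal: (31 + 17) × 5 - 17
Parentheses first: 31 + 17 = 48
Multiply: 48 × 5 = 240
Subtract: 240 - 17 = 223
223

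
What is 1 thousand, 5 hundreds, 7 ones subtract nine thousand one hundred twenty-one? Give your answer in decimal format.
Convert 1 thousand, 5 hundreds, 7 ones (place-value notation) → 1×1000 + 5×100 + 7 = 1507 (decimal)
Convert nine thousand one hundred twenty-one (English words) → 9×1000 + 1×100 + 21 = 9121 (decimal)
Compute 1507 - 9121 = -7614
-7614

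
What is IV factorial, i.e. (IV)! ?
Convert IV (Roman numeral) → 4 (decimal)
Compute 4! = 24
24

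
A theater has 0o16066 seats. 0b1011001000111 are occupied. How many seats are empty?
Convert 0o16066 (octal) → 1×4096 + 6×512 + 6×8 + 6 = 7222 (decimal)
Convert 0b1011001000111 (binary) → 4096 + 1024 + 512 + 64 + 4 + 2 + 1 = 5703 (decimal)
Compute 7222 - 5703 = 1519
1519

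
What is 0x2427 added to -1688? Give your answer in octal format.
Convert 0x2427 (hexadecimal) → 2×4096 + 4×256 + 2×16 + 7 = 9255 (decimal)
Compute 9255 + -1688 = 7567
Convert 7567 (decimal) → 7567 = 1×4096 + 6×512 + 6×64 + 1×8 + 7 → 0o16617 (octal)
0o16617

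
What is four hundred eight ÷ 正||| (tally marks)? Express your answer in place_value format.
Convert four hundred eight (English words) → 4×100 + 8 = 408 (decimal)
Convert 正||| (tally marks) → 5 + 3 = 8 (decimal)
Compute 408 ÷ 8 = 51
Convert 51 (decimal) → 51 = 5×10 + 1 → 5 tens, 1 one (place-value notation)
5 tens, 1 one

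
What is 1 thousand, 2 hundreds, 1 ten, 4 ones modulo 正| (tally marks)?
Convert 1 thousand, 2 hundreds, 1 ten, 4 ones (place-value notation) → 1×1000 + 2×100 + 1×10 + 4 = 1214 (decimal)
Convert 正| (tally marks) → 5 + 1 = 6 (decimal)
Compute 1214 mod 6 = 2
2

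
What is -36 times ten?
Convert ten (English words) → 10 (decimal)
Compute -36 × 10 = -360
-360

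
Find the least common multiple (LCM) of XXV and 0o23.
Convert XXV (Roman numeral) → 10 + 10 + 5 = 25 (decimal)
Convert 0o23 (octal) → 2×8 + 3 = 19 (decimal)
Compute lcm(25, 19) = 475
475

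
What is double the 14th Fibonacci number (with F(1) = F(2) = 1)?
The 14th Fibonacci number (with F(1) = F(2) = 1): 1, 1, 2, 3, 5, 8, 13, 21, 34, 55, 89, 144, 233, 377 → 377
Compute 377 × 2 = 754
754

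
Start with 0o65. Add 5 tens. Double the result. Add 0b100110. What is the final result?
Convert 0o65 (octal) → 6×8 + 5 = 53 (decimal)
Start: 53
Convert 5 tens (place-value notation) → 5×10 = 50 (decimal)
53 + 50 = 103
103 × 2 = 206
Convert 0b100110 (binary) → 32 + 4 + 2 = 38 (decimal)
206 + 38 = 244
244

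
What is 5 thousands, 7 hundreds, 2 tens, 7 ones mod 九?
Convert 5 thousands, 7 hundreds, 2 tens, 7 ones (place-value notation) → 5×1000 + 7×100 + 2×10 + 7 = 5727 (decimal)
Convert 九 (Chinese numeral) → 9 (decimal)
Compute 5727 mod 9 = 3
3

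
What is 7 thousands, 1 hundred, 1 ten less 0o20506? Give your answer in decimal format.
Convert 7 thousands, 1 hundred, 1 ten (place-value notation) → 7×1000 + 1×100 + 1×10 = 7110 (decimal)
Convert 0o20506 (octal) → 2×4096 + 5×64 + 6 = 8518 (decimal)
Compute 7110 - 8518 = -1408
-1408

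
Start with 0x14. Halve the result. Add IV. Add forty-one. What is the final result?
Convert 0x14 (hexadecimal) → 1×16 + 4 = 20 (decimal)
Start: 20
20 ÷ 2 = 10
Convert IV (Roman numeral) → 4 (decimal)
10 + 4 = 14
Convert forty-one (English words) → 41 (decimal)
14 + 41 = 55
55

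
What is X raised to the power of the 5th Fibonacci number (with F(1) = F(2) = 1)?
Convert X (Roman numeral) → 10 (decimal)
Convert the 5th Fibonacci number (with F(1) = F(2) = 1) (Fibonacci index) → 1, 1, 2, 3, 5 → 5 (decimal)
Compute 10 ^ 5 = 100000
100000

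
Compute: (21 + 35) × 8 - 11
Parentheses first: 21 + 35 = 56
Multiply: 56 × 8 = 448
Subtract: 448 - 11 = 437
437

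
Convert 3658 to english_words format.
Convert 3658 (decimal) → 3658 = 3×1000 + 6×100 + 58 → three thousand six hundred fifty-eight (English words)
three thousand six hundred fifty-eight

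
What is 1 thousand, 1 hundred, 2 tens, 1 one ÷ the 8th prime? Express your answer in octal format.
Convert 1 thousand, 1 hundred, 2 tens, 1 one (place-value notation) → 1×1000 + 1×100 + 2×10 + 1 = 1121 (decimal)
Convert the 8th prime (prime index) → 19 (decimal)
Compute 1121 ÷ 19 = 59
Convert 59 (decimal) → 59 = 7×8 + 3 → 0o73 (octal)
0o73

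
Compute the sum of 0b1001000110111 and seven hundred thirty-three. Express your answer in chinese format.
Convert 0b1001000110111 (binary) → 4096 + 512 + 32 + 16 + 4 + 2 + 1 = 4663 (decimal)
Convert seven hundred thirty-three (English words) → 7×100 + 33 = 733 (decimal)
Compute 4663 + 733 = 5396
Convert 5396 (decimal) → 5396 = 5×1000 + 3×100 + 9×10 + 6 → 五千三百九十六 (Chinese numeral)
五千三百九十六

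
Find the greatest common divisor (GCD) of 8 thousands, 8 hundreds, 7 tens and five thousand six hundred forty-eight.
Convert 8 thousands, 8 hundreds, 7 tens (place-value notation) → 8×1000 + 8×100 + 7×10 = 8870 (decimal)
Convert five thousand six hundred forty-eight (English words) → 5×1000 + 6×100 + 48 = 5648 (decimal)
Compute gcd(8870, 5648) = 2
2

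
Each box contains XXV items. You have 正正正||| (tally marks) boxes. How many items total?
Convert XXV (Roman numeral) → 10 + 10 + 5 = 25 (decimal)
Convert 正正正||| (tally marks) → 5 + 5 + 5 + 3 = 18 (decimal)
Compute 25 × 18 = 450
450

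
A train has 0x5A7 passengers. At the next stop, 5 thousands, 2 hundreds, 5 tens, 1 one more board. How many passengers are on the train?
Convert 0x5A7 (hexadecimal) → 5×256 + 10×16 + 7 = 1447 (decimal)
Convert 5 thousands, 2 hundreds, 5 tens, 1 one (place-value notation) → 5×1000 + 2×100 + 5×10 + 1 = 5251 (decimal)
Compute 1447 + 5251 = 6698
6698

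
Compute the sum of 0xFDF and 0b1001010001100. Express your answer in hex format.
Convert 0xFDF (hexadecimal) → 15×256 + 13×16 + 15 = 4063 (decimal)
Convert 0b1001010001100 (binary) → 4096 + 512 + 128 + 8 + 4 = 4748 (decimal)
Compute 4063 + 4748 = 8811
Convert 8811 (decimal) → 8811 = 2×4096 + 2×256 + 6×16 + 11 → 0x226B (hexadecimal)
0x226B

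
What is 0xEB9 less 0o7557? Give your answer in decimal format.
Convert 0xEB9 (hexadecimal) → 14×256 + 11×16 + 9 = 3769 (decimal)
Convert 0o7557 (octal) → 7×512 + 5×64 + 5×8 + 7 = 3951 (decimal)
Compute 3769 - 3951 = -182
-182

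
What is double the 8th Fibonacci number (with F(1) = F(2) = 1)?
The 8th Fibonacci number (with F(1) = F(2) = 1): 1, 1, 2, 3, 5, 8, 13, 21 → 21
Compute 21 × 2 = 42
42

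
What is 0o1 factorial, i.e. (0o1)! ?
Convert 0o1 (octal) → 1 (decimal)
Compute 1! = 1
1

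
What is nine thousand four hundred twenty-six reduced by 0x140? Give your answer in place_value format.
Convert nine thousand four hundred twenty-six (English words) → 9×1000 + 4×100 + 26 = 9426 (decimal)
Convert 0x140 (hexadecimal) → 1×256 + 4×16 = 320 (decimal)
Compute 9426 - 320 = 9106
Convert 9106 (decimal) → 9106 = 9×1000 + 1×100 + 6 → 9 thousands, 1 hundred, 6 ones (place-value notation)
9 thousands, 1 hundred, 6 ones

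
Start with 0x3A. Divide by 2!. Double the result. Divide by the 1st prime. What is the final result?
Convert 0x3A (hexadecimal) → 3×16 + 10 = 58 (decimal)
Start: 58
Convert 2! (factorial) → 2 (decimal)
58 ÷ 2 = 29
29 × 2 = 58
Convert the 1st prime (prime index) → 2 (decimal)
58 ÷ 2 = 29
29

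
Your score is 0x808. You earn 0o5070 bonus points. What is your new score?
Convert 0x808 (hexadecimal) → 8×256 + 8 = 2056 (decimal)
Convert 0o5070 (octal) → 5×512 + 7×8 = 2616 (decimal)
Compute 2056 + 2616 = 4672
4672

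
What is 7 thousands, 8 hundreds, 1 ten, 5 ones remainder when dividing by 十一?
Convert 7 thousands, 8 hundreds, 1 ten, 5 ones (place-value notation) → 7×1000 + 8×100 + 1×10 + 5 = 7815 (decimal)
Convert 十一 (Chinese numeral) → 1×10 + 1 = 11 (decimal)
Compute 7815 mod 11 = 5
5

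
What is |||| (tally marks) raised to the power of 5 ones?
Convert |||| (tally marks) → 4 (decimal)
Convert 5 ones (place-value notation) → 5 (decimal)
Compute 4 ^ 5 = 1024
1024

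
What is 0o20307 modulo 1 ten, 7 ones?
Convert 0o20307 (octal) → 2×4096 + 3×64 + 7 = 8391 (decimal)
Convert 1 ten, 7 ones (place-value notation) → 1×10 + 7 = 17 (decimal)
Compute 8391 mod 17 = 10
10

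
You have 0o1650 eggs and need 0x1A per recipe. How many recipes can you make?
Convert 0o1650 (octal) → 1×512 + 6×64 + 5×8 = 936 (decimal)
Convert 0x1A (hexadecimal) → 1×16 + 10 = 26 (decimal)
Compute 936 ÷ 26 = 36
36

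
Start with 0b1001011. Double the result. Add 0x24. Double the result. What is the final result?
Convert 0b1001011 (binary) → 64 + 8 + 2 + 1 = 75 (decimal)
Start: 75
75 × 2 = 150
Convert 0x24 (hexadecimal) → 2×16 + 4 = 36 (decimal)
150 + 36 = 186
186 × 2 = 372
372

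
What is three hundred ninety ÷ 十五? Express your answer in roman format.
Convert three hundred ninety (English words) → 3×100 + 90 = 390 (decimal)
Convert 十五 (Chinese numeral) → 1×10 + 5 = 15 (decimal)
Compute 390 ÷ 15 = 26
Convert 26 (decimal) → 26 = 10 + 10 + 5 + 1 → XXVI (Roman numeral)
XXVI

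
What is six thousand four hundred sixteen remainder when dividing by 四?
Convert six thousand four hundred sixteen (English words) → 6×1000 + 4×100 + 16 = 6416 (decimal)
Convert 四 (Chinese numeral) → 4 (decimal)
Compute 6416 mod 4 = 0
0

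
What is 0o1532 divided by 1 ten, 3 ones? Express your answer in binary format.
Convert 0o1532 (octal) → 1×512 + 5×64 + 3×8 + 2 = 858 (decimal)
Convert 1 ten, 3 ones (place-value notation) → 1×10 + 3 = 13 (decimal)
Compute 858 ÷ 13 = 66
Convert 66 (decimal) → 66 = 64 + 2 → 0b1000010 (binary)
0b1000010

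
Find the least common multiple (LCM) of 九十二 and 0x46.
Convert 九十二 (Chinese numeral) → 9×10 + 2 = 92 (decimal)
Convert 0x46 (hexadecimal) → 4×16 + 6 = 70 (decimal)
Compute lcm(92, 70) = 3220
3220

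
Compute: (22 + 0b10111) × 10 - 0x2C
Convert 0b10111 (binary) → 16 + 4 + 2 + 1 = 23 (decimal)
Convert 0x2C (hexadecimal) → 2×16 + 12 = 44 (decimal)
Expression in decimal: (22 + 23) × 10 - 44
Parentheses first: 22 + 23 = 45
Multiply: 45 × 10 = 450
Subtract: 450 - 44 = 406
406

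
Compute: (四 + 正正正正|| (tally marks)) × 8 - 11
Convert 四 (Chinese numeral) → 4 (decimal)
Convert 正正正正|| (tally marks) → 5 + 5 + 5 + 5 + 2 = 22 (decimal)
Expression in decimal: (4 + 22) × 8 - 11
Parentheses first: 4 + 22 = 26
Multiply: 26 × 8 = 208
Subtract: 208 - 11 = 197
197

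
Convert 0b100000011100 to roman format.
Convert 0b100000011100 (binary) → 2048 + 16 + 8 + 4 = 2076 (decimal)
Convert 2076 (decimal) → 2076 = 1000 + 1000 + 50 + 10 + 10 + 5 + 1 → MMLXXVI (Roman numeral)
MMLXXVI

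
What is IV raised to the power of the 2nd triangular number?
Convert IV (Roman numeral) → 4 (decimal)
Convert the 2nd triangular number (triangular index) → 2×3/2 = 3 (decimal)
Compute 4 ^ 3 = 64
64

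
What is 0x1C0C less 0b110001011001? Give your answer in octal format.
Convert 0x1C0C (hexadecimal) → 1×4096 + 12×256 + 12 = 7180 (decimal)
Convert 0b110001011001 (binary) → 2048 + 1024 + 64 + 16 + 8 + 1 = 3161 (decimal)
Compute 7180 - 3161 = 4019
Convert 4019 (decimal) → 4019 = 7×512 + 6×64 + 6×8 + 3 → 0o7663 (octal)
0o7663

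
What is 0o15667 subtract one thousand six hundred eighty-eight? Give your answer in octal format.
Convert 0o15667 (octal) → 1×4096 + 5×512 + 6×64 + 6×8 + 7 = 7095 (decimal)
Convert one thousand six hundred eighty-eight (English words) → 1×1000 + 6×100 + 88 = 1688 (decimal)
Compute 7095 - 1688 = 5407
Convert 5407 (decimal) → 5407 = 1×4096 + 2×512 + 4×64 + 3×8 + 7 → 0o12437 (octal)
0o12437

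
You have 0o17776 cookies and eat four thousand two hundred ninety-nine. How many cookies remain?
Convert 0o17776 (octal) → 1×4096 + 7×512 + 7×64 + 7×8 + 6 = 8190 (decimal)
Convert four thousand two hundred ninety-nine (English words) → 4×1000 + 2×100 + 99 = 4299 (decimal)
Compute 8190 - 4299 = 3891
3891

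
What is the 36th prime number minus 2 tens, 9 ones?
The 36th prime number = 151
Convert 2 tens, 9 ones (place-value notation) → 2×10 + 9 = 29 (decimal)
Compute 151 - 29 = 122
122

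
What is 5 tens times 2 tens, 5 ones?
Convert 5 tens (place-value notation) → 5×10 = 50 (decimal)
Convert 2 tens, 5 ones (place-value notation) → 2×10 + 5 = 25 (decimal)
Compute 50 × 25 = 1250
1250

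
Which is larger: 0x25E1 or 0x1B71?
Convert 0x25E1 (hexadecimal) → 2×4096 + 5×256 + 14×16 + 1 = 9697 (decimal)
Convert 0x1B71 (hexadecimal) → 1×4096 + 11×256 + 7×16 + 1 = 7025 (decimal)
Compare 9697 vs 7025: larger = 9697
9697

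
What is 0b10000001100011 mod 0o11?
Convert 0b10000001100011 (binary) → 8192 + 64 + 32 + 2 + 1 = 8291 (decimal)
Convert 0o11 (octal) → 1×8 + 1 = 9 (decimal)
Compute 8291 mod 9 = 2
2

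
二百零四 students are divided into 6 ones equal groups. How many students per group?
Convert 二百零四 (Chinese numeral) → 2×100 + 4 = 204 (decimal)
Convert 6 ones (place-value notation) → 6 (decimal)
Compute 204 ÷ 6 = 34
34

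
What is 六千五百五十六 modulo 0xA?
Convert 六千五百五十六 (Chinese numeral) → 6×1000 + 5×100 + 5×10 + 6 = 6556 (decimal)
Convert 0xA (hexadecimal) → 10 (decimal)
Compute 6556 mod 10 = 6
6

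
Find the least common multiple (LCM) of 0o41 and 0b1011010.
Convert 0o41 (octal) → 4×8 + 1 = 33 (decimal)
Convert 0b1011010 (binary) → 64 + 16 + 8 + 2 = 90 (decimal)
Compute lcm(33, 90) = 990
990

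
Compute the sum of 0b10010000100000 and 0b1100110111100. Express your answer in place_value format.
Convert 0b10010000100000 (binary) → 8192 + 1024 + 32 = 9248 (decimal)
Convert 0b1100110111100 (binary) → 4096 + 2048 + 256 + 128 + 32 + 16 + 8 + 4 = 6588 (decimal)
Compute 9248 + 6588 = 15836
Convert 15836 (decimal) → 15836 = 15×1000 + 8×100 + 3×10 + 6 → 15 thousands, 8 hundreds, 3 tens, 6 ones (place-value notation)
15 thousands, 8 hundreds, 3 tens, 6 ones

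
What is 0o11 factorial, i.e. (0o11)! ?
Convert 0o11 (octal) → 1×8 + 1 = 9 (decimal)
Compute 9! = 362880
362880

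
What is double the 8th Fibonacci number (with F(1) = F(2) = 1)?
The 8th Fibonacci number (with F(1) = F(2) = 1): 1, 1, 2, 3, 5, 8, 13, 21 → 21
Compute 21 × 2 = 42
42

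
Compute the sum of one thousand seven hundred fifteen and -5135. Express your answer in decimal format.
Convert one thousand seven hundred fifteen (English words) → 1×1000 + 7×100 + 15 = 1715 (decimal)
Compute 1715 + -5135 = -3420
-3420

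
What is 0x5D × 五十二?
Convert 0x5D (hexadecimal) → 5×16 + 13 = 93 (decimal)
Convert 五十二 (Chinese numeral) → 5×10 + 2 = 52 (decimal)
Compute 93 × 52 = 4836
4836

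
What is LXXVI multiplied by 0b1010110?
Convert LXXVI (Roman numeral) → 50 + 10 + 10 + 5 + 1 = 76 (decimal)
Convert 0b1010110 (binary) → 64 + 16 + 4 + 2 = 86 (decimal)
Compute 76 × 86 = 6536
6536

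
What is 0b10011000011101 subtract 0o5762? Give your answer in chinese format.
Convert 0b10011000011101 (binary) → 8192 + 1024 + 512 + 16 + 8 + 4 + 1 = 9757 (decimal)
Convert 0o5762 (octal) → 5×512 + 7×64 + 6×8 + 2 = 3058 (decimal)
Compute 9757 - 3058 = 6699
Convert 6699 (decimal) → 6699 = 6×1000 + 6×100 + 9×10 + 9 → 六千六百九十九 (Chinese numeral)
六千六百九十九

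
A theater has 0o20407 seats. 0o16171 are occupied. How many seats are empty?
Convert 0o20407 (octal) → 2×4096 + 4×64 + 7 = 8455 (decimal)
Convert 0o16171 (octal) → 1×4096 + 6×512 + 1×64 + 7×8 + 1 = 7289 (decimal)
Compute 8455 - 7289 = 1166
1166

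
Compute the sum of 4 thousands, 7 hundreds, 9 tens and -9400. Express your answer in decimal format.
Convert 4 thousands, 7 hundreds, 9 tens (place-value notation) → 4×1000 + 7×100 + 9×10 = 4790 (decimal)
Compute 4790 + -9400 = -4610
-4610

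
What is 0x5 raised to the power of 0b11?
Convert 0x5 (hexadecimal) → 5 (decimal)
Convert 0b11 (binary) → 2 + 1 = 3 (decimal)
Compute 5 ^ 3 = 125
125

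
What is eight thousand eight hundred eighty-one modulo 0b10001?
Convert eight thousand eight hundred eighty-one (English words) → 8×1000 + 8×100 + 81 = 8881 (decimal)
Convert 0b10001 (binary) → 16 + 1 = 17 (decimal)
Compute 8881 mod 17 = 7
7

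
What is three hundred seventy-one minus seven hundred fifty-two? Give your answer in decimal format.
Convert three hundred seventy-one (English words) → 3×100 + 71 = 371 (decimal)
Convert seven hundred fifty-two (English words) → 7×100 + 52 = 752 (decimal)
Compute 371 - 752 = -381
-381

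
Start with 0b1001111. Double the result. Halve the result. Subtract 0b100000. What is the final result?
Convert 0b1001111 (binary) → 64 + 8 + 4 + 2 + 1 = 79 (decimal)
Start: 79
79 × 2 = 158
158 ÷ 2 = 79
Convert 0b100000 (binary) → 32 (decimal)
79 - 32 = 47
47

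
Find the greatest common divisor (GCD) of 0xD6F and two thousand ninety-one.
Convert 0xD6F (hexadecimal) → 13×256 + 6×16 + 15 = 3439 (decimal)
Convert two thousand ninety-one (English words) → 2×1000 + 91 = 2091 (decimal)
Compute gcd(3439, 2091) = 1
1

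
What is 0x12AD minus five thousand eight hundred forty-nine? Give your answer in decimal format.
Convert 0x12AD (hexadecimal) → 1×4096 + 2×256 + 10×16 + 13 = 4781 (decimal)
Convert five thousand eight hundred forty-nine (English words) → 5×1000 + 8×100 + 49 = 5849 (decimal)
Compute 4781 - 5849 = -1068
-1068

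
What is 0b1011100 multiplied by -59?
Convert 0b1011100 (binary) → 64 + 16 + 8 + 4 = 92 (decimal)
Compute 92 × -59 = -5428
-5428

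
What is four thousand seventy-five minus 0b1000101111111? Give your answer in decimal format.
Convert four thousand seventy-five (English words) → 4×1000 + 75 = 4075 (decimal)
Convert 0b1000101111111 (binary) → 4096 + 256 + 64 + 32 + 16 + 8 + 4 + 2 + 1 = 4479 (decimal)
Compute 4075 - 4479 = -404
-404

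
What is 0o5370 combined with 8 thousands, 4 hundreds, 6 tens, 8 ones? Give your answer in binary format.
Convert 0o5370 (octal) → 5×512 + 3×64 + 7×8 = 2808 (decimal)
Convert 8 thousands, 4 hundreds, 6 tens, 8 ones (place-value notation) → 8×1000 + 4×100 + 6×10 + 8 = 8468 (decimal)
Compute 2808 + 8468 = 11276
Convert 11276 (decimal) → 11276 = 8192 + 2048 + 1024 + 8 + 4 → 0b10110000001100 (binary)
0b10110000001100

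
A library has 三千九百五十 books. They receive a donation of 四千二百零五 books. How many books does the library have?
Convert 三千九百五十 (Chinese numeral) → 3×1000 + 9×100 + 5×10 = 3950 (decimal)
Convert 四千二百零五 (Chinese numeral) → 4×1000 + 2×100 + 5 = 4205 (decimal)
Compute 3950 + 4205 = 8155
8155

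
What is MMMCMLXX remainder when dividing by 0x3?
Convert MMMCMLXX (Roman numeral) → 1000 + 1000 + 1000 + 900 + 50 + 10 + 10 = 3970 (decimal)
Convert 0x3 (hexadecimal) → 3 (decimal)
Compute 3970 mod 3 = 1
1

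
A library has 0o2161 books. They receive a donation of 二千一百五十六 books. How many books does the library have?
Convert 0o2161 (octal) → 2×512 + 1×64 + 6×8 + 1 = 1137 (decimal)
Convert 二千一百五十六 (Chinese numeral) → 2×1000 + 1×100 + 5×10 + 6 = 2156 (decimal)
Compute 1137 + 2156 = 3293
3293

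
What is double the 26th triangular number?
The 26th triangular number = 26×27/2 = 351
Compute 351 × 2 = 702
702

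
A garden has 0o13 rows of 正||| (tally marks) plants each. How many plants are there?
Convert 正||| (tally marks) → 5 + 3 = 8 (decimal)
Convert 0o13 (octal) → 1×8 + 3 = 11 (decimal)
Compute 8 × 11 = 88
88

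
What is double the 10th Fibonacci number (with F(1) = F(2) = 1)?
The 10th Fibonacci number (with F(1) = F(2) = 1): 1, 1, 2, 3, 5, 8, 13, 21, 34, 55 → 55
Compute 55 × 2 = 110
110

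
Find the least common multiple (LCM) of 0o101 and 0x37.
Convert 0o101 (octal) → 1×64 + 1 = 65 (decimal)
Convert 0x37 (hexadecimal) → 3×16 + 7 = 55 (decimal)
Compute lcm(65, 55) = 715
715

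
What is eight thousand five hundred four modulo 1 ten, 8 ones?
Convert eight thousand five hundred four (English words) → 8×1000 + 5×100 + 4 = 8504 (decimal)
Convert 1 ten, 8 ones (place-value notation) → 1×10 + 8 = 18 (decimal)
Compute 8504 mod 18 = 8
8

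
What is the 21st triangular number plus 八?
The 21st triangular number = 21×22/2 = 231
Convert 八 (Chinese numeral) → 8 (decimal)
Compute 231 + 8 = 239
239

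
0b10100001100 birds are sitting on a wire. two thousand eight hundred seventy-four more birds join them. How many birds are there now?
Convert 0b10100001100 (binary) → 1024 + 256 + 8 + 4 = 1292 (decimal)
Convert two thousand eight hundred seventy-four (English words) → 2×1000 + 8×100 + 74 = 2874 (decimal)
Compute 1292 + 2874 = 4166
4166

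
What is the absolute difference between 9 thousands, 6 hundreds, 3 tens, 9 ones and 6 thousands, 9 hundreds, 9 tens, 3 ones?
Convert 9 thousands, 6 hundreds, 3 tens, 9 ones (place-value notation) → 9×1000 + 6×100 + 3×10 + 9 = 9639 (decimal)
Convert 6 thousands, 9 hundreds, 9 tens, 3 ones (place-value notation) → 6×1000 + 9×100 + 9×10 + 3 = 6993 (decimal)
Compute |9639 - 6993| = 2646
2646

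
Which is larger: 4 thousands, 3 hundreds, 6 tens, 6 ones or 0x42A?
Convert 4 thousands, 3 hundreds, 6 tens, 6 ones (place-value notation) → 4×1000 + 3×100 + 6×10 + 6 = 4366 (decimal)
Convert 0x42A (hexadecimal) → 4×256 + 2×16 + 10 = 1066 (decimal)
Compare 4366 vs 1066: larger = 4366
4366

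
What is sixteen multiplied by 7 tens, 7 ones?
Convert sixteen (English words) → 16 (decimal)
Convert 7 tens, 7 ones (place-value notation) → 7×10 + 7 = 77 (decimal)
Compute 16 × 77 = 1232
1232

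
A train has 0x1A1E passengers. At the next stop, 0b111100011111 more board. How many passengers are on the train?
Convert 0x1A1E (hexadecimal) → 1×4096 + 10×256 + 1×16 + 14 = 6686 (decimal)
Convert 0b111100011111 (binary) → 2048 + 1024 + 512 + 256 + 16 + 8 + 4 + 2 + 1 = 3871 (decimal)
Compute 6686 + 3871 = 10557
10557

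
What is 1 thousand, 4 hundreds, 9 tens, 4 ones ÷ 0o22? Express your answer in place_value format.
Convert 1 thousand, 4 hundreds, 9 tens, 4 ones (place-value notation) → 1×1000 + 4×100 + 9×10 + 4 = 1494 (decimal)
Convert 0o22 (octal) → 2×8 + 2 = 18 (decimal)
Compute 1494 ÷ 18 = 83
Convert 83 (decimal) → 83 = 8×10 + 3 → 8 tens, 3 ones (place-value notation)
8 tens, 3 ones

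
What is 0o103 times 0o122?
Convert 0o103 (octal) → 1×64 + 3 = 67 (decimal)
Convert 0o122 (octal) → 1×64 + 2×8 + 2 = 82 (decimal)
Compute 67 × 82 = 5494
5494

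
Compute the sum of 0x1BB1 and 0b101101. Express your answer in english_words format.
Convert 0x1BB1 (hexadecimal) → 1×4096 + 11×256 + 11×16 + 1 = 7089 (decimal)
Convert 0b101101 (binary) → 32 + 8 + 4 + 1 = 45 (decimal)
Compute 7089 + 45 = 7134
Convert 7134 (decimal) → 7134 = 7×1000 + 1×100 + 34 → seven thousand one hundred thirty-four (English words)
seven thousand one hundred thirty-four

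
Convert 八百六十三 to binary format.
Convert 八百六十三 (Chinese numeral) → 8×100 + 6×10 + 3 = 863 (decimal)
Convert 863 (decimal) → 863 = 512 + 256 + 64 + 16 + 8 + 4 + 2 + 1 → 0b1101011111 (binary)
0b1101011111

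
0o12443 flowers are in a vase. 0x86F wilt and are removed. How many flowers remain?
Convert 0o12443 (octal) → 1×4096 + 2×512 + 4×64 + 4×8 + 3 = 5411 (decimal)
Convert 0x86F (hexadecimal) → 8×256 + 6×16 + 15 = 2159 (decimal)
Compute 5411 - 2159 = 3252
3252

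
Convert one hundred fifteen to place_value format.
Convert one hundred fifteen (English words) → 1×100 + 15 = 115 (decimal)
Convert 115 (decimal) → 115 = 1×100 + 1×10 + 5 → 1 hundred, 1 ten, 5 ones (place-value notation)
1 hundred, 1 ten, 5 ones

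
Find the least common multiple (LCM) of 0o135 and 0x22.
Convert 0o135 (octal) → 1×64 + 3×8 + 5 = 93 (decimal)
Convert 0x22 (hexadecimal) → 2×16 + 2 = 34 (decimal)
Compute lcm(93, 34) = 3162
3162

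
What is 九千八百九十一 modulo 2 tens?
Convert 九千八百九十一 (Chinese numeral) → 9×1000 + 8×100 + 9×10 + 1 = 9891 (decimal)
Convert 2 tens (place-value notation) → 2×10 = 20 (decimal)
Compute 9891 mod 20 = 11
11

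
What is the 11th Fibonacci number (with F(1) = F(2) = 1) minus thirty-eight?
The 11th Fibonacci number (with F(1) = F(2) = 1): 1, 1, 2, 3, 5, 8, 13, 21, 34, 55, 89 → 89
Convert thirty-eight (English words) → 38 (decimal)
Compute 89 - 38 = 51
51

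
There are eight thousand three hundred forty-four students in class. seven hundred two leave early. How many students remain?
Convert eight thousand three hundred forty-four (English words) → 8×1000 + 3×100 + 44 = 8344 (decimal)
Convert seven hundred two (English words) → 7×100 + 2 = 702 (decimal)
Compute 8344 - 702 = 7642
7642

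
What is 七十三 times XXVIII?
Convert 七十三 (Chinese numeral) → 7×10 + 3 = 73 (decimal)
Convert XXVIII (Roman numeral) → 10 + 10 + 5 + 1 + 1 + 1 = 28 (decimal)
Compute 73 × 28 = 2044
2044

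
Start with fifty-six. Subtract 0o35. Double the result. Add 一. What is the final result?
Convert fifty-six (English words) → 56 (decimal)
Start: 56
Convert 0o35 (octal) → 3×8 + 5 = 29 (decimal)
56 - 29 = 27
27 × 2 = 54
Convert 一 (Chinese numeral) → 1 (decimal)
54 + 1 = 55
55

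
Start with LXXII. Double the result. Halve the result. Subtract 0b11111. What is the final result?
Convert LXXII (Roman numeral) → 50 + 10 + 10 + 1 + 1 = 72 (decimal)
Start: 72
72 × 2 = 144
144 ÷ 2 = 72
Convert 0b11111 (binary) → 16 + 8 + 4 + 2 + 1 = 31 (decimal)
72 - 31 = 41
41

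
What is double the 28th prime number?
The 28th prime number = 107
Compute 107 × 2 = 214
214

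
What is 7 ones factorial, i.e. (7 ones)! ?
Convert 7 ones (place-value notation) → 7 (decimal)
Compute 7! = 5040
5040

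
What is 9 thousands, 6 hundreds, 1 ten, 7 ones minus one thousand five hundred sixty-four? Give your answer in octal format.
Convert 9 thousands, 6 hundreds, 1 ten, 7 ones (place-value notation) → 9×1000 + 6×100 + 1×10 + 7 = 9617 (decimal)
Convert one thousand five hundred sixty-four (English words) → 1×1000 + 5×100 + 64 = 1564 (decimal)
Compute 9617 - 1564 = 8053
Convert 8053 (decimal) → 8053 = 1×4096 + 7×512 + 5×64 + 6×8 + 5 → 0o17565 (octal)
0o17565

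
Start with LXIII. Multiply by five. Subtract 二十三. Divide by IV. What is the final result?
Convert LXIII (Roman numeral) → 50 + 10 + 1 + 1 + 1 = 63 (decimal)
Start: 63
Convert five (English words) → 5 (decimal)
63 × 5 = 315
Convert 二十三 (Chinese numeral) → 2×10 + 3 = 23 (decimal)
315 - 23 = 292
Convert IV (Roman numeral) → 4 (decimal)
292 ÷ 4 = 73
73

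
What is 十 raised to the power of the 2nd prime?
Convert 十 (Chinese numeral) → 1×10 = 10 (decimal)
Convert the 2nd prime (prime index) → 3 (decimal)
Compute 10 ^ 3 = 1000
1000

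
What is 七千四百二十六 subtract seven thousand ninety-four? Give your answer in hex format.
Convert 七千四百二十六 (Chinese numeral) → 7×1000 + 4×100 + 2×10 + 6 = 7426 (decimal)
Convert seven thousand ninety-four (English words) → 7×1000 + 94 = 7094 (decimal)
Compute 7426 - 7094 = 332
Convert 332 (decimal) → 332 = 1×256 + 4×16 + 12 → 0x14C (hexadecimal)
0x14C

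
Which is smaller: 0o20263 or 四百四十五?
Convert 0o20263 (octal) → 2×4096 + 2×64 + 6×8 + 3 = 8371 (decimal)
Convert 四百四十五 (Chinese numeral) → 4×100 + 4×10 + 5 = 445 (decimal)
Compare 8371 vs 445: smaller = 445
445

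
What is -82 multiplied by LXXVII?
Convert LXXVII (Roman numeral) → 50 + 10 + 10 + 5 + 1 + 1 = 77 (decimal)
Compute -82 × 77 = -6314
-6314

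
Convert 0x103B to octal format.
Convert 0x103B (hexadecimal) → 1×4096 + 3×16 + 11 = 4155 (decimal)
Convert 4155 (decimal) → 4155 = 1×4096 + 7×8 + 3 → 0o10073 (octal)
0o10073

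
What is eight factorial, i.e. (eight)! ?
Convert eight (English words) → 8 (decimal)
Compute 8! = 40320
40320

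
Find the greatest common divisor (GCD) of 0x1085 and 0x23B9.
Convert 0x1085 (hexadecimal) → 1×4096 + 8×16 + 5 = 4229 (decimal)
Convert 0x23B9 (hexadecimal) → 2×4096 + 3×256 + 11×16 + 9 = 9145 (decimal)
Compute gcd(4229, 9145) = 1
1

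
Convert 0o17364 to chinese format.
Convert 0o17364 (octal) → 1×4096 + 7×512 + 3×64 + 6×8 + 4 = 7924 (decimal)
Convert 7924 (decimal) → 7924 = 7×1000 + 9×100 + 2×10 + 4 → 七千九百二十四 (Chinese numeral)
七千九百二十四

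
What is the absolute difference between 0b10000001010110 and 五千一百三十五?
Convert 0b10000001010110 (binary) → 8192 + 64 + 16 + 4 + 2 = 8278 (decimal)
Convert 五千一百三十五 (Chinese numeral) → 5×1000 + 1×100 + 3×10 + 5 = 5135 (decimal)
Compute |8278 - 5135| = 3143
3143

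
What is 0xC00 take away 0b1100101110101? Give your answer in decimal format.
Convert 0xC00 (hexadecimal) → 12×256 = 3072 (decimal)
Convert 0b1100101110101 (binary) → 4096 + 2048 + 256 + 64 + 32 + 16 + 4 + 1 = 6517 (decimal)
Compute 3072 - 6517 = -3445
-3445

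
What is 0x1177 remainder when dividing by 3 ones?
Convert 0x1177 (hexadecimal) → 1×4096 + 1×256 + 7×16 + 7 = 4471 (decimal)
Convert 3 ones (place-value notation) → 3 (decimal)
Compute 4471 mod 3 = 1
1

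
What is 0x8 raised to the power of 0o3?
Convert 0x8 (hexadecimal) → 8 (decimal)
Convert 0o3 (octal) → 3 (decimal)
Compute 8 ^ 3 = 512
512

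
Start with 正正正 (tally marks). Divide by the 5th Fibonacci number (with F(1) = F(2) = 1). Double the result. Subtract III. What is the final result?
Convert 正正正 (tally marks) → 5 + 5 + 5 = 15 (decimal)
Start: 15
Convert the 5th Fibonacci number (with F(1) = F(2) = 1) (Fibonacci index) → 1, 1, 2, 3, 5 → 5 (decimal)
15 ÷ 5 = 3
3 × 2 = 6
Convert III (Roman numeral) → 1 + 1 + 1 = 3 (decimal)
6 - 3 = 3
3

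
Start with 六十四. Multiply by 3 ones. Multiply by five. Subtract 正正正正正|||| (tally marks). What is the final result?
Convert 六十四 (Chinese numeral) → 6×10 + 4 = 64 (decimal)
Start: 64
Convert 3 ones (place-value notation) → 3 (decimal)
64 × 3 = 192
Convert five (English words) → 5 (decimal)
192 × 5 = 960
Convert 正正正正正|||| (tally marks) → 5 + 5 + 5 + 5 + 5 + 4 = 29 (decimal)
960 - 29 = 931
931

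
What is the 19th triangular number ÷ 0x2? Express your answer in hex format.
Convert the 19th triangular number (triangular index) → 19×20/2 = 190 (decimal)
Convert 0x2 (hexadecimal) → 2 (decimal)
Compute 190 ÷ 2 = 95
Convert 95 (decimal) → 95 = 5×16 + 15 → 0x5F (hexadecimal)
0x5F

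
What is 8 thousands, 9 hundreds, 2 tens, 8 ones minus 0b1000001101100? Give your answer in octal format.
Convert 8 thousands, 9 hundreds, 2 tens, 8 ones (place-value notation) → 8×1000 + 9×100 + 2×10 + 8 = 8928 (decimal)
Convert 0b1000001101100 (binary) → 4096 + 64 + 32 + 8 + 4 = 4204 (decimal)
Compute 8928 - 4204 = 4724
Convert 4724 (decimal) → 4724 = 1×4096 + 1×512 + 1×64 + 6×8 + 4 → 0o11164 (octal)
0o11164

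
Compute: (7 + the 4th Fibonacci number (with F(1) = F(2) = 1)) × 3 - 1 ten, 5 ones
Convert the 4th Fibonacci number (with F(1) = F(2) = 1) (Fibonacci index) → 1, 1, 2, 3 → 3 (decimal)
Convert 1 ten, 5 ones (place-value notation) → 1×10 + 5 = 15 (decimal)
Expression in decimal: (7 + 3) × 3 - 15
Parentheses first: 7 + 3 = 10
Multiply: 10 × 3 = 30
Subtract: 30 - 15 = 15
15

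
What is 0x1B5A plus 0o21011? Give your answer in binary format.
Convert 0x1B5A (hexadecimal) → 1×4096 + 11×256 + 5×16 + 10 = 7002 (decimal)
Convert 0o21011 (octal) → 2×4096 + 1×512 + 1×8 + 1 = 8713 (decimal)
Compute 7002 + 8713 = 15715
Convert 15715 (decimal) → 15715 = 8192 + 4096 + 2048 + 1024 + 256 + 64 + 32 + 2 + 1 → 0b11110101100011 (binary)
0b11110101100011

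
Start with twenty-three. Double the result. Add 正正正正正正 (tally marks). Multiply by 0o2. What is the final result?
Convert twenty-three (English words) → 23 (decimal)
Start: 23
23 × 2 = 46
Convert 正正正正正正 (tally marks) → 5 + 5 + 5 + 5 + 5 + 5 = 30 (decimal)
46 + 30 = 76
Convert 0o2 (octal) → 2 (decimal)
76 × 2 = 152
152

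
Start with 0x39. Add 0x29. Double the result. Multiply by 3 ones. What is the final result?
Convert 0x39 (hexadecimal) → 3×16 + 9 = 57 (decimal)
Start: 57
Convert 0x29 (hexadecimal) → 2×16 + 9 = 41 (decimal)
57 + 41 = 98
98 × 2 = 196
Convert 3 ones (place-value notation) → 3 (decimal)
196 × 3 = 588
588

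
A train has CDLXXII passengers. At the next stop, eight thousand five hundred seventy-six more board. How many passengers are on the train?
Convert CDLXXII (Roman numeral) → 400 + 50 + 10 + 10 + 1 + 1 = 472 (decimal)
Convert eight thousand five hundred seventy-six (English words) → 8×1000 + 5×100 + 76 = 8576 (decimal)
Compute 472 + 8576 = 9048
9048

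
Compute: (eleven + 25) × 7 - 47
Convert eleven (English words) → 11 (decimal)
Expression in decimal: (11 + 25) × 7 - 47
Parentheses first: 11 + 25 = 36
Multiply: 36 × 7 = 252
Subtract: 252 - 47 = 205
205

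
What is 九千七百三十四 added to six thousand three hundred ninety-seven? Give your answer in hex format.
Convert 九千七百三十四 (Chinese numeral) → 9×1000 + 7×100 + 3×10 + 4 = 9734 (decimal)
Convert six thousand three hundred ninety-seven (English words) → 6×1000 + 3×100 + 97 = 6397 (decimal)
Compute 9734 + 6397 = 16131
Convert 16131 (decimal) → 16131 = 3×4096 + 15×256 + 3 → 0x3F03 (hexadecimal)
0x3F03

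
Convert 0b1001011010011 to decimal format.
Convert 0b1001011010011 (binary) → 4096 + 512 + 128 + 64 + 16 + 2 + 1 = 4819 (decimal)
4819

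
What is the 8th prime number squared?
The 8th prime number = 19
Compute 19² = 19 × 19 = 361
361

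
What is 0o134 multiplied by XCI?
Convert 0o134 (octal) → 1×64 + 3×8 + 4 = 92 (decimal)
Convert XCI (Roman numeral) → 90 + 1 = 91 (decimal)
Compute 92 × 91 = 8372
8372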